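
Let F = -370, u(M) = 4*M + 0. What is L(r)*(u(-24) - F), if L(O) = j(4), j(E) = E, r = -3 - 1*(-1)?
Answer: 1096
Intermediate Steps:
r = -2 (r = -3 + 1 = -2)
u(M) = 4*M
L(O) = 4
L(r)*(u(-24) - F) = 4*(4*(-24) - 1*(-370)) = 4*(-96 + 370) = 4*274 = 1096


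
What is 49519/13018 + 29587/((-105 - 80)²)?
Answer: 90432667/19371350 ≈ 4.6684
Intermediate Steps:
49519/13018 + 29587/((-105 - 80)²) = 49519*(1/13018) + 29587/((-185)²) = 2153/566 + 29587/34225 = 90432667/19371350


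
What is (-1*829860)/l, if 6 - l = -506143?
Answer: -829860/506149 ≈ -1.6396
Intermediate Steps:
l = 506149 (l = 6 - 1*(-506143) = 6 + 506143 = 506149)
(-1*829860)/l = -1*829860/506149 = -829860*1/506149 = -829860/506149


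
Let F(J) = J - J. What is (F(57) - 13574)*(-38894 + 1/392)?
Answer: 103477635789/196 ≈ 5.2795e+8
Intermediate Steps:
F(J) = 0
(F(57) - 13574)*(-38894 + 1/392) = (0 - 13574)*(-38894 + 1/392) = -13574*(-38894 + 1/392) = -13574*(-15246447/392) = 103477635789/196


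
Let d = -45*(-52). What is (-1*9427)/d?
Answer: -9427/2340 ≈ -4.0286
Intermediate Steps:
d = 2340
(-1*9427)/d = -1*9427/2340 = -9427*1/2340 = -9427/2340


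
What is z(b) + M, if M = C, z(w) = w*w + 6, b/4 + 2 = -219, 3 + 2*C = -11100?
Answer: 1551821/2 ≈ 7.7591e+5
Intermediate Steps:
C = -11103/2 (C = -3/2 + (½)*(-11100) = -3/2 - 5550 = -11103/2 ≈ -5551.5)
b = -884 (b = -8 + 4*(-219) = -8 - 876 = -884)
z(w) = 6 + w² (z(w) = w² + 6 = 6 + w²)
M = -11103/2 ≈ -5551.5
z(b) + M = (6 + (-884)²) - 11103/2 = (6 + 781456) - 11103/2 = 781462 - 11103/2 = 1551821/2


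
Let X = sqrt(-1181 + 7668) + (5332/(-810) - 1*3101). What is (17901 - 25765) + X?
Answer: -4443491/405 + sqrt(6487) ≈ -10891.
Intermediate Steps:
X = -1258571/405 + sqrt(6487) (X = sqrt(6487) + (5332*(-1/810) - 3101) = sqrt(6487) + (-2666/405 - 3101) = sqrt(6487) - 1258571/405 = -1258571/405 + sqrt(6487) ≈ -3027.0)
(17901 - 25765) + X = (17901 - 25765) + (-1258571/405 + sqrt(6487)) = -7864 + (-1258571/405 + sqrt(6487)) = -4443491/405 + sqrt(6487)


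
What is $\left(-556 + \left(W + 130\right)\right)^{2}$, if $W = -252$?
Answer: $459684$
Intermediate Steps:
$\left(-556 + \left(W + 130\right)\right)^{2} = \left(-556 + \left(-252 + 130\right)\right)^{2} = \left(-556 - 122\right)^{2} = \left(-678\right)^{2} = 459684$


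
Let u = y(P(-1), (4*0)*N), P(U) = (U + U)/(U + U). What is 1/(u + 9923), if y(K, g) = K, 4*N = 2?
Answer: 1/9924 ≈ 0.00010077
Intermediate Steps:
N = ½ (N = (¼)*2 = ½ ≈ 0.50000)
P(U) = 1 (P(U) = (2*U)/((2*U)) = (2*U)*(1/(2*U)) = 1)
u = 1
1/(u + 9923) = 1/(1 + 9923) = 1/9924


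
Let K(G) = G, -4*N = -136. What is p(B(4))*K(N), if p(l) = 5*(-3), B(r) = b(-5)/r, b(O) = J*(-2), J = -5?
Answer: -510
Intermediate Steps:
N = 34 (N = -¼*(-136) = 34)
b(O) = 10 (b(O) = -5*(-2) = 10)
B(r) = 10/r
p(l) = -15
p(B(4))*K(N) = -15*34 = -510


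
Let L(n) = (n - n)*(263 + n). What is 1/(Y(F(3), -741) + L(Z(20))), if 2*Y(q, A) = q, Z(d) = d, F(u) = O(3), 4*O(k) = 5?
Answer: 8/5 ≈ 1.6000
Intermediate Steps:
O(k) = 5/4 (O(k) = (1/4)*5 = 5/4)
F(u) = 5/4
Y(q, A) = q/2
L(n) = 0 (L(n) = 0*(263 + n) = 0)
1/(Y(F(3), -741) + L(Z(20))) = 1/((1/2)*(5/4) + 0) = 1/(5/8 + 0) = 1/(5/8) = 8/5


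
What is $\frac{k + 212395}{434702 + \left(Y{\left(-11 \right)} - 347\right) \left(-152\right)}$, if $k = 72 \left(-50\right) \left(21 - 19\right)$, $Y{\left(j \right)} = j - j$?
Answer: $\frac{205195}{487446} \approx 0.42096$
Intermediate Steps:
$Y{\left(j \right)} = 0$
$k = -7200$ ($k = - 3600 \left(21 - 19\right) = \left(-3600\right) 2 = -7200$)
$\frac{k + 212395}{434702 + \left(Y{\left(-11 \right)} - 347\right) \left(-152\right)} = \frac{-7200 + 212395}{434702 + \left(0 - 347\right) \left(-152\right)} = \frac{205195}{434702 - -52744} = \frac{205195}{434702 + 52744} = \frac{205195}{487446}$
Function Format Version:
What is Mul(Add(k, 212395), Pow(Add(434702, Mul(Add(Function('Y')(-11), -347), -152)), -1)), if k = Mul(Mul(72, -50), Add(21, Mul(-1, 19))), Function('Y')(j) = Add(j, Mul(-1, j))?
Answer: Rational(205195, 487446) ≈ 0.42096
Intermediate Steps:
Function('Y')(j) = 0
k = -7200 (k = Mul(-3600, Add(21, -19)) = Mul(-3600, 2) = -7200)
Mul(Add(k, 212395), Pow(Add(434702, Mul(Add(Function('Y')(-11), -347), -152)), -1)) = Mul(Add(-7200, 212395), Pow(Add(434702, Mul(Add(0, -347), -152)), -1)) = Mul(205195, Pow(Add(434702, Mul(-347, -152)), -1)) = Mul(205195, Pow(Add(434702, 52744), -1)) = Mul(205195, Pow(487446, -1)) = Mul(205195, Rational(1, 487446)) = Rational(205195, 487446)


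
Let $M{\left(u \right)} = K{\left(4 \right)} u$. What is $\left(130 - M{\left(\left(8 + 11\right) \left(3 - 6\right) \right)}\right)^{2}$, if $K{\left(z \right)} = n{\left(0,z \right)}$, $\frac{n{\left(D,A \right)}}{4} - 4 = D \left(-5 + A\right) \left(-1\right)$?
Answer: $1085764$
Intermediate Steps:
$n{\left(D,A \right)} = 16 - 4 D \left(-5 + A\right)$ ($n{\left(D,A \right)} = 16 + 4 D \left(-5 + A\right) \left(-1\right) = 16 + 4 \left(- D \left(-5 + A\right)\right) = 16 - 4 D \left(-5 + A\right)$)
$K{\left(z \right)} = 16$ ($K{\left(z \right)} = 16 + 20 \cdot 0 - 4 z 0 = 16 + 0 + 0 = 16$)
$M{\left(u \right)} = 16 u$
$\left(130 - M{\left(\left(8 + 11\right) \left(3 - 6\right) \right)}\right)^{2} = \left(130 - 16 \left(8 + 11\right) \left(3 - 6\right)\right)^{2} = \left(130 - 16 \cdot 19 \left(-3\right)\right)^{2} = \left(130 - 16 \left(-57\right)\right)^{2} = \left(130 - -912\right)^{2} = \left(130 + 912\right)^{2} = 1042^{2} = 1085764$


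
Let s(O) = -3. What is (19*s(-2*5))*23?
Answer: -1311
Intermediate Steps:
(19*s(-2*5))*23 = (19*(-3))*23 = -57*23 = -1311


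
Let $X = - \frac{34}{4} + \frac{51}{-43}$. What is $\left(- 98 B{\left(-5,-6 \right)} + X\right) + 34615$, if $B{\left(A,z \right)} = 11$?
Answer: $\frac{2883349}{86} \approx 33527.0$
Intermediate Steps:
$X = - \frac{833}{86}$ ($X = \left(-34\right) \frac{1}{4} + 51 \left(- \frac{1}{43}\right) = - \frac{17}{2} - \frac{51}{43} = - \frac{833}{86} \approx -9.6861$)
$\left(- 98 B{\left(-5,-6 \right)} + X\right) + 34615 = \left(\left(-98\right) 11 - \frac{833}{86}\right) + 34615 = \left(-1078 - \frac{833}{86}\right) + 34615 = - \frac{93541}{86} + 34615 = \frac{2883349}{86}$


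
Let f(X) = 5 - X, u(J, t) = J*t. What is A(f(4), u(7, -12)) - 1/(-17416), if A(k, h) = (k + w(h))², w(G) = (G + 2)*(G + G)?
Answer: 3305656576265/17416 ≈ 1.8981e+8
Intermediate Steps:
w(G) = 2*G*(2 + G) (w(G) = (2 + G)*(2*G) = 2*G*(2 + G))
A(k, h) = (k + 2*h*(2 + h))²
A(f(4), u(7, -12)) - 1/(-17416) = ((5 - 1*4) + 2*(7*(-12))*(2 + 7*(-12)))² - 1/(-17416) = ((5 - 4) + 2*(-84)*(2 - 84))² - 1*(-1/17416) = (1 + 2*(-84)*(-82))² + 1/17416 = (1 + 13776)² + 1/17416 = 13777² + 1/17416 = 189805729 + 1/17416 = 3305656576265/17416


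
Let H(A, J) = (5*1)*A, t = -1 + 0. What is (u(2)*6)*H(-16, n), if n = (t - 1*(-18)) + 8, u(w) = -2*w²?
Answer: 3840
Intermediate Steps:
t = -1
n = 25 (n = (-1 - 1*(-18)) + 8 = (-1 + 18) + 8 = 17 + 8 = 25)
H(A, J) = 5*A
(u(2)*6)*H(-16, n) = (-2*2²*6)*(5*(-16)) = (-2*4*6)*(-80) = -8*6*(-80) = -48*(-80) = 3840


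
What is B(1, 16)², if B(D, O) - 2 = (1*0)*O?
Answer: 4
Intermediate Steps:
B(D, O) = 2 (B(D, O) = 2 + (1*0)*O = 2 + 0*O = 2 + 0 = 2)
B(1, 16)² = 2² = 4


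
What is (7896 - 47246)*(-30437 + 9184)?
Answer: 836305550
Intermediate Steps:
(7896 - 47246)*(-30437 + 9184) = -39350*(-21253) = 836305550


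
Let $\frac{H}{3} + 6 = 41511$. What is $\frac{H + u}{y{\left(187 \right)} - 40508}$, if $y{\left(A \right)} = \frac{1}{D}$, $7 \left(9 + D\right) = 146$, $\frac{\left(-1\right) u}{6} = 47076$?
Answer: $\frac{1456567}{373573} \approx 3.899$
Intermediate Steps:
$u = -282456$ ($u = \left(-6\right) 47076 = -282456$)
$D = \frac{83}{7}$ ($D = -9 + \frac{1}{7} \cdot 146 = -9 + \frac{146}{7} = \frac{83}{7} \approx 11.857$)
$H = 124515$ ($H = -18 + 3 \cdot 41511 = -18 + 124533 = 124515$)
$y{\left(A \right)} = \frac{7}{83}$ ($y{\left(A \right)} = \frac{1}{\frac{83}{7}} = \frac{7}{83}$)
$\frac{H + u}{y{\left(187 \right)} - 40508} = \frac{124515 - 282456}{\frac{7}{83} - 40508} = - \frac{157941}{- \frac{3362157}{83}} = \left(-157941\right) \left(- \frac{83}{3362157}\right) = \frac{1456567}{373573}$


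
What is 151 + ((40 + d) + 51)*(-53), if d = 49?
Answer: -7269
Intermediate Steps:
151 + ((40 + d) + 51)*(-53) = 151 + ((40 + 49) + 51)*(-53) = 151 + (89 + 51)*(-53) = 151 + 140*(-53) = 151 - 7420 = -7269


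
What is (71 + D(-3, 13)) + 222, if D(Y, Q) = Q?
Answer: 306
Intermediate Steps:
(71 + D(-3, 13)) + 222 = (71 + 13) + 222 = 84 + 222 = 306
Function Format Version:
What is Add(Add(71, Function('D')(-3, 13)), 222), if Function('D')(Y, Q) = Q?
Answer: 306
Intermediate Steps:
Add(Add(71, Function('D')(-3, 13)), 222) = Add(Add(71, 13), 222) = Add(84, 222) = 306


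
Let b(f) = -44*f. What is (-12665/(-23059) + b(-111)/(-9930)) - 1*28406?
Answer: -1084045903321/38162645 ≈ -28406.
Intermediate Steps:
(-12665/(-23059) + b(-111)/(-9930)) - 1*28406 = (-12665/(-23059) - 44*(-111)/(-9930)) - 1*28406 = (-12665*(-1/23059) + 4884*(-1/9930)) - 28406 = (12665/23059 - 814/1655) - 28406 = 2190549/38162645 - 28406 = -1084045903321/38162645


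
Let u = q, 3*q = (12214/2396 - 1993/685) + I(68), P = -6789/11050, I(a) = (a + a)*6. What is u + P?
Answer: 370129254392/1360194225 ≈ 272.12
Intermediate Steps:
I(a) = 12*a (I(a) = (2*a)*6 = 12*a)
P = -6789/11050 (P = -6789*1/11050 = -6789/11050 ≈ -0.61439)
q = 671429761/2461890 (q = ((12214/2396 - 1993/685) + 12*68)/3 = ((12214*(1/2396) - 1993*1/685) + 816)/3 = ((6107/1198 - 1993/685) + 816)/3 = (1795681/820630 + 816)/3 = (1/3)*(671429761/820630) = 671429761/2461890 ≈ 272.73)
u = 671429761/2461890 ≈ 272.73
u + P = 671429761/2461890 - 6789/11050 = 370129254392/1360194225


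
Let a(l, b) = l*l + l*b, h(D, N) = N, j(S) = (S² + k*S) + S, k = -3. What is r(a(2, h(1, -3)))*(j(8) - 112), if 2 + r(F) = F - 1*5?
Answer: 576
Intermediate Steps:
j(S) = S² - 2*S (j(S) = (S² - 3*S) + S = S² - 2*S)
a(l, b) = l² + b*l
r(F) = -7 + F (r(F) = -2 + (F - 1*5) = -2 + (F - 5) = -2 + (-5 + F) = -7 + F)
r(a(2, h(1, -3)))*(j(8) - 112) = (-7 + 2*(-3 + 2))*(8*(-2 + 8) - 112) = (-7 + 2*(-1))*(8*6 - 112) = (-7 - 2)*(48 - 112) = -9*(-64) = 576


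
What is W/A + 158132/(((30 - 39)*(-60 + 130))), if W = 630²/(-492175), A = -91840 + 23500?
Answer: -1772935814189/7063400295 ≈ -251.00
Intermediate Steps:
A = -68340
W = -15876/19687 (W = 396900*(-1/492175) = -15876/19687 ≈ -0.80642)
W/A + 158132/(((30 - 39)*(-60 + 130))) = -15876/19687/(-68340) + 158132/(((30 - 39)*(-60 + 130))) = -15876/19687*(-1/68340) + 158132/((-9*70)) = 1323/112117465 + 158132/(-630) = 1323/112117465 + 158132*(-1/630) = 1323/112117465 - 79066/315 = -1772935814189/7063400295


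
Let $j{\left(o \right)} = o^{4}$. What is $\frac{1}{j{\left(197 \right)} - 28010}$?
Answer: $\frac{1}{1506110471} \approx 6.6396 \cdot 10^{-10}$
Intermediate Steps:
$\frac{1}{j{\left(197 \right)} - 28010} = \frac{1}{197^{4} - 28010} = \frac{1}{1506138481 - 28010} = \frac{1}{1506110471}$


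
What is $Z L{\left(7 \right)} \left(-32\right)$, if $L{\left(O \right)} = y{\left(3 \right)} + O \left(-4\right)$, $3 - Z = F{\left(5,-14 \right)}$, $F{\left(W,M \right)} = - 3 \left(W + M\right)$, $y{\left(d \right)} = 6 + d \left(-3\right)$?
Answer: $-23808$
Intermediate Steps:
$y{\left(d \right)} = 6 - 3 d$
$F{\left(W,M \right)} = - 3 M - 3 W$ ($F{\left(W,M \right)} = - 3 \left(M + W\right) = - 3 M - 3 W$)
$Z = -24$ ($Z = 3 - \left(\left(-3\right) \left(-14\right) - 15\right) = 3 - \left(42 - 15\right) = 3 - 27 = -24$)
$L{\left(O \right)} = -3 - 4 O$ ($L{\left(O \right)} = \left(6 - 9\right) + O \left(-4\right) = \left(6 - 9\right) - 4 O = -3 - 4 O$)
$Z L{\left(7 \right)} \left(-32\right) = - 24 \left(-3 - 28\right) \left(-32\right) = \left(-24\right) \left(-31\right) \left(-32\right) = 744 \left(-32\right) = -23808$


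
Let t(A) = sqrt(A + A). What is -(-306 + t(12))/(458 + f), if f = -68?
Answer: 51/65 - sqrt(6)/195 ≈ 0.77205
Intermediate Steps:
t(A) = sqrt(2)*sqrt(A) (t(A) = sqrt(2*A) = sqrt(2)*sqrt(A))
-(-306 + t(12))/(458 + f) = -(-306 + sqrt(2)*sqrt(12))/(458 - 68) = -(-306 + sqrt(2)*(2*sqrt(3)))/390 = -(-306 + 2*sqrt(6))/390 = -(-51/65 + sqrt(6)/195) = 51/65 - sqrt(6)/195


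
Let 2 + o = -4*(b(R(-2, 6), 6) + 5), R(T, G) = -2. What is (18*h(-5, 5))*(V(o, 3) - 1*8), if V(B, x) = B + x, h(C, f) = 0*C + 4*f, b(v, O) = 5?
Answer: -16920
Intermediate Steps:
h(C, f) = 4*f (h(C, f) = 0 + 4*f = 4*f)
o = -42 (o = -2 - 4*(5 + 5) = -2 - 4*10 = -2 - 40 = -42)
(18*h(-5, 5))*(V(o, 3) - 1*8) = (18*(4*5))*((-42 + 3) - 1*8) = (18*20)*(-39 - 8) = 360*(-47) = -16920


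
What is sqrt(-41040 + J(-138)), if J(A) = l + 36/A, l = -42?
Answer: 6*I*sqrt(603681)/23 ≈ 202.69*I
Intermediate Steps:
J(A) = -42 + 36/A
sqrt(-41040 + J(-138)) = sqrt(-41040 + (-42 + 36/(-138))) = sqrt(-41040 + (-42 + 36*(-1/138))) = sqrt(-41040 + (-42 - 6/23)) = sqrt(-41040 - 972/23) = sqrt(-944892/23) = 6*I*sqrt(603681)/23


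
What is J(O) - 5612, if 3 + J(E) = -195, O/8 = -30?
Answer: -5810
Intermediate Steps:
O = -240 (O = 8*(-30) = -240)
J(E) = -198 (J(E) = -3 - 195 = -198)
J(O) - 5612 = -198 - 5612 = -5810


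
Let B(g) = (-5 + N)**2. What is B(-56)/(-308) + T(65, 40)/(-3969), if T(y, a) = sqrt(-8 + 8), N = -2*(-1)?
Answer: -9/308 ≈ -0.029221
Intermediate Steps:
N = 2
T(y, a) = 0 (T(y, a) = sqrt(0) = 0)
B(g) = 9 (B(g) = (-5 + 2)**2 = (-3)**2 = 9)
B(-56)/(-308) + T(65, 40)/(-3969) = 9/(-308) + 0/(-3969) = 9*(-1/308) + 0*(-1/3969) = -9/308 + 0 = -9/308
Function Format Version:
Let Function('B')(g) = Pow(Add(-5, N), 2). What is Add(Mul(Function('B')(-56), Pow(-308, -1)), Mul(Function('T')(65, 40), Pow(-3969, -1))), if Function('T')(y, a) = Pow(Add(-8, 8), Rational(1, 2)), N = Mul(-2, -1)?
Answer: Rational(-9, 308) ≈ -0.029221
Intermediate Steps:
N = 2
Function('T')(y, a) = 0 (Function('T')(y, a) = Pow(0, Rational(1, 2)) = 0)
Function('B')(g) = 9 (Function('B')(g) = Pow(Add(-5, 2), 2) = Pow(-3, 2) = 9)
Add(Mul(Function('B')(-56), Pow(-308, -1)), Mul(Function('T')(65, 40), Pow(-3969, -1))) = Add(Mul(9, Pow(-308, -1)), Mul(0, Pow(-3969, -1))) = Add(Mul(9, Rational(-1, 308)), Mul(0, Rational(-1, 3969))) = Add(Rational(-9, 308), 0) = Rational(-9, 308)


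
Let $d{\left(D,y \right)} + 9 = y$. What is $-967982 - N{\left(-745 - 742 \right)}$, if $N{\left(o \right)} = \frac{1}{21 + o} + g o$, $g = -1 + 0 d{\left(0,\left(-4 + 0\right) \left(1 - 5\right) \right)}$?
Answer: $- \frac{1421241553}{1466} \approx -9.6947 \cdot 10^{5}$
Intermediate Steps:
$d{\left(D,y \right)} = -9 + y$
$g = -1$ ($g = -1 + 0 \left(-9 + \left(-4 + 0\right) \left(1 - 5\right)\right) = -1 + 0 \left(-9 - -16\right) = -1 + 0 \left(-9 + 16\right) = -1 + 0 \cdot 7 = -1 + 0 = -1$)
$N{\left(o \right)} = \frac{1}{21 + o} - o$
$-967982 - N{\left(-745 - 742 \right)} = -967982 - \frac{1 - \left(-745 - 742\right)^{2} - 21 \left(-745 - 742\right)}{21 - 1487} = -967982 - \frac{1 - \left(-1487\right)^{2} - -31227}{21 - 1487} = -967982 - \frac{1 - 2211169 + 31227}{-1466} = -967982 - - \frac{1 - 2211169 + 31227}{1466} = -967982 - \left(- \frac{1}{1466}\right) \left(-2179941\right) = -967982 - \frac{2179941}{1466} = - \frac{1421241553}{1466}$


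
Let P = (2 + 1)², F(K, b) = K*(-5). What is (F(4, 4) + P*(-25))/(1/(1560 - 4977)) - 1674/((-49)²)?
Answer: 2010031491/2401 ≈ 8.3716e+5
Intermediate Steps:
F(K, b) = -5*K
P = 9 (P = 3² = 9)
(F(4, 4) + P*(-25))/(1/(1560 - 4977)) - 1674/((-49)²) = (-5*4 + 9*(-25))/(1/(1560 - 4977)) - 1674/((-49)²) = (-20 - 225)/(1/(-3417)) - 1674/2401 = -245/(-1/3417) - 1674*1/2401 = -245*(-3417) - 1674/2401 = 837165 - 1674/2401 = 2010031491/2401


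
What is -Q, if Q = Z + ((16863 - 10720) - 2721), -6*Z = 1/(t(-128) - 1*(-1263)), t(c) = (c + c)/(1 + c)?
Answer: -3298609397/963942 ≈ -3422.0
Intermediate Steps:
t(c) = 2*c/(1 + c) (t(c) = (2*c)/(1 + c) = 2*c/(1 + c))
Z = -127/963942 (Z = -1/(6*(2*(-128)/(1 - 128) - 1*(-1263))) = -1/(6*(2*(-128)/(-127) + 1263)) = -1/(6*(2*(-128)*(-1/127) + 1263)) = -1/(6*(256/127 + 1263)) = -1/(6*160657/127) = -⅙*127/160657 = -127/963942 ≈ -0.00013175)
Q = 3298609397/963942 (Q = -127/963942 + ((16863 - 10720) - 2721) = -127/963942 + (6143 - 2721) = -127/963942 + 3422 = 3298609397/963942 ≈ 3422.0)
-Q = -1*3298609397/963942 = -3298609397/963942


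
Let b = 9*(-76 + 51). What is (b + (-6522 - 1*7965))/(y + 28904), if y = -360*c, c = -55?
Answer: -1839/6088 ≈ -0.30207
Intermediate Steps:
b = -225 (b = 9*(-25) = -225)
y = 19800 (y = -360*(-55) = 19800)
(b + (-6522 - 1*7965))/(y + 28904) = (-225 + (-6522 - 1*7965))/(19800 + 28904) = (-225 + (-6522 - 7965))/48704 = (-225 - 14487)*(1/48704) = -14712*1/48704 = -1839/6088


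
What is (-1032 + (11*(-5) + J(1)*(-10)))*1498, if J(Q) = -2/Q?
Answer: -1598366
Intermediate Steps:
(-1032 + (11*(-5) + J(1)*(-10)))*1498 = (-1032 + (11*(-5) - 2/1*(-10)))*1498 = (-1032 + (-55 - 2*1*(-10)))*1498 = (-1032 + (-55 - 2*(-10)))*1498 = (-1032 + (-55 + 20))*1498 = (-1032 - 35)*1498 = -1067*1498 = -1598366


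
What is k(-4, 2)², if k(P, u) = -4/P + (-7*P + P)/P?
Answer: 25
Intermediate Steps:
k(P, u) = -6 - 4/P (k(P, u) = -4/P + (-6*P)/P = -4/P - 6 = -6 - 4/P)
k(-4, 2)² = (-6 - 4/(-4))² = (-6 - 4*(-¼))² = (-6 + 1)² = (-5)² = 25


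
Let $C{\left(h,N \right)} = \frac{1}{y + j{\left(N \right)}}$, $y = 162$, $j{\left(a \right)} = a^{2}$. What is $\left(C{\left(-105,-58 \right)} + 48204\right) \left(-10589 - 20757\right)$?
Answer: $- \frac{2663897571265}{1763} \approx -1.511 \cdot 10^{9}$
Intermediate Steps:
$C{\left(h,N \right)} = \frac{1}{162 + N^{2}}$
$\left(C{\left(-105,-58 \right)} + 48204\right) \left(-10589 - 20757\right) = \left(\frac{1}{162 + \left(-58\right)^{2}} + 48204\right) \left(-10589 - 20757\right) = \left(\frac{1}{162 + 3364} + 48204\right) \left(-31346\right) = \left(\frac{1}{3526} + 48204\right) \left(-31346\right) = \frac{169967305}{3526} \left(-31346\right) = - \frac{2663897571265}{1763}$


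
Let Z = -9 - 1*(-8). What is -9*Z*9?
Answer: 81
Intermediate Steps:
Z = -1 (Z = -9 + 8 = -1)
-9*Z*9 = -9*(-1)*9 = 9*9 = 81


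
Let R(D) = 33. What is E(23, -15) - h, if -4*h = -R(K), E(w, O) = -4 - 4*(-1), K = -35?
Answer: -33/4 ≈ -8.2500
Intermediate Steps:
E(w, O) = 0 (E(w, O) = -4 + 4 = 0)
h = 33/4 (h = -(-1)*33/4 = -¼*(-33) = 33/4 ≈ 8.2500)
E(23, -15) - h = 0 - 1*33/4 = 0 - 33/4 = -33/4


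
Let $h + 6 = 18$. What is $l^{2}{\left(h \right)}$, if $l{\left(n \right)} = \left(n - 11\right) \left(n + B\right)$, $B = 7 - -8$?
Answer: $729$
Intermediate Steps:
$h = 12$ ($h = -6 + 18 = 12$)
$B = 15$ ($B = 7 + 8 = 15$)
$l{\left(n \right)} = \left(-11 + n\right) \left(15 + n\right)$ ($l{\left(n \right)} = \left(n - 11\right) \left(n + 15\right) = \left(-11 + n\right) \left(15 + n\right)$)
$l^{2}{\left(h \right)} = \left(-165 + 12^{2} + 4 \cdot 12\right)^{2} = \left(-165 + 144 + 48\right)^{2} = 27^{2} = 729$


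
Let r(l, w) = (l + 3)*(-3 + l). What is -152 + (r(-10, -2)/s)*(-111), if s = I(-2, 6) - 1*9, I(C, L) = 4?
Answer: 9341/5 ≈ 1868.2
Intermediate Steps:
r(l, w) = (-3 + l)*(3 + l) (r(l, w) = (3 + l)*(-3 + l) = (-3 + l)*(3 + l))
s = -5 (s = 4 - 1*9 = 4 - 9 = -5)
-152 + (r(-10, -2)/s)*(-111) = -152 + ((-9 + (-10)²)/(-5))*(-111) = -152 + ((-9 + 100)*(-⅕))*(-111) = -152 + (91*(-⅕))*(-111) = -152 - 91/5*(-111) = -152 + 10101/5 = 9341/5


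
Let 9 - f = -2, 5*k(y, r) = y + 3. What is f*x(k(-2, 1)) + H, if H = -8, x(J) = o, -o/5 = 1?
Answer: -63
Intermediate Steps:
k(y, r) = ⅗ + y/5 (k(y, r) = (y + 3)/5 = (3 + y)/5 = ⅗ + y/5)
o = -5 (o = -5*1 = -5)
x(J) = -5
f = 11 (f = 9 - 1*(-2) = 9 + 2 = 11)
f*x(k(-2, 1)) + H = 11*(-5) - 8 = -55 - 8 = -63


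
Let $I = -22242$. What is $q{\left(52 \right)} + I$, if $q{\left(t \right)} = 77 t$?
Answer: $-18238$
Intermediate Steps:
$q{\left(52 \right)} + I = 77 \cdot 52 - 22242 = 4004 - 22242 = -18238$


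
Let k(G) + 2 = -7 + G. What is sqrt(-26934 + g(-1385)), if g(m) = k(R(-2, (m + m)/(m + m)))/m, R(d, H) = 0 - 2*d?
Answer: I*sqrt(2066618609)/277 ≈ 164.12*I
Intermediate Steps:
R(d, H) = -2*d
k(G) = -9 + G (k(G) = -2 + (-7 + G) = -9 + G)
g(m) = -5/m (g(m) = (-9 - 2*(-2))/m = (-9 + 4)/m = -5/m)
sqrt(-26934 + g(-1385)) = sqrt(-26934 - 5/(-1385)) = sqrt(-26934 - 5*(-1/1385)) = sqrt(-26934 + 1/277) = sqrt(-7460717/277) = I*sqrt(2066618609)/277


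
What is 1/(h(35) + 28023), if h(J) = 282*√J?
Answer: 9341/260835063 - 94*√35/260835063 ≈ 3.3680e-5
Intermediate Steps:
1/(h(35) + 28023) = 1/(282*√35 + 28023) = 1/(28023 + 282*√35)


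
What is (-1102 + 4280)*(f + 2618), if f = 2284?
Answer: 15578556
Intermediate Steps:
(-1102 + 4280)*(f + 2618) = (-1102 + 4280)*(2284 + 2618) = 3178*4902 = 15578556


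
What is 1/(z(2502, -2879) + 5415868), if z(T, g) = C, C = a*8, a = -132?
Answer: 1/5414812 ≈ 1.8468e-7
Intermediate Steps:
C = -1056 (C = -132*8 = -1056)
z(T, g) = -1056
1/(z(2502, -2879) + 5415868) = 1/(-1056 + 5415868) = 1/5414812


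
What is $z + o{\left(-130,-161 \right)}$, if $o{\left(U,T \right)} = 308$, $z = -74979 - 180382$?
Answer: $-255053$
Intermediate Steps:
$z = -255361$ ($z = -74979 - 180382 = -255361$)
$z + o{\left(-130,-161 \right)} = -255361 + 308 = -255053$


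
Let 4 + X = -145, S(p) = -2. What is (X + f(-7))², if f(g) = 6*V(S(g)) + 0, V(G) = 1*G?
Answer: 25921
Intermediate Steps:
X = -149 (X = -4 - 145 = -149)
V(G) = G
f(g) = -12 (f(g) = 6*(-2) + 0 = -12 + 0 = -12)
(X + f(-7))² = (-149 - 12)² = (-161)² = 25921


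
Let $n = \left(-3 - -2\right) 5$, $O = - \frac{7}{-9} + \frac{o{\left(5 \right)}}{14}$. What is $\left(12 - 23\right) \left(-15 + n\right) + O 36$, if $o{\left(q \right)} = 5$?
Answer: $\frac{1826}{7} \approx 260.86$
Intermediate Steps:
$O = \frac{143}{126}$ ($O = - \frac{7}{-9} + \frac{5}{14} = \left(-7\right) \left(- \frac{1}{9}\right) + 5 \cdot \frac{1}{14} = \frac{7}{9} + \frac{5}{14} = \frac{143}{126} \approx 1.1349$)
$n = -5$ ($n = \left(-3 + 2\right) 5 = \left(-1\right) 5 = -5$)
$\left(12 - 23\right) \left(-15 + n\right) + O 36 = \left(12 - 23\right) \left(-15 - 5\right) + \frac{143}{126} \cdot 36 = \left(-11\right) \left(-20\right) + \frac{286}{7} = 220 + \frac{286}{7} = \frac{1826}{7}$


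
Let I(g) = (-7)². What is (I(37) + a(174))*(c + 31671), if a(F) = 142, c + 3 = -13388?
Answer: 3491480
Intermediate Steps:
c = -13391 (c = -3 - 13388 = -13391)
I(g) = 49
(I(37) + a(174))*(c + 31671) = (49 + 142)*(-13391 + 31671) = 191*18280 = 3491480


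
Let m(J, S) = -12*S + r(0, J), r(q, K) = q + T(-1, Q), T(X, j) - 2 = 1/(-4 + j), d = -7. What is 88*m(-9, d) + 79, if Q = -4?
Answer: 7636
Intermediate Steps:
T(X, j) = 2 + 1/(-4 + j)
r(q, K) = 15/8 + q (r(q, K) = q + (-7 + 2*(-4))/(-4 - 4) = q + (-7 - 8)/(-8) = q - ⅛*(-15) = q + 15/8 = 15/8 + q)
m(J, S) = 15/8 - 12*S (m(J, S) = -12*S + (15/8 + 0) = -12*S + 15/8 = 15/8 - 12*S)
88*m(-9, d) + 79 = 88*(15/8 - 12*(-7)) + 79 = 88*(15/8 + 84) + 79 = 88*(687/8) + 79 = 7557 + 79 = 7636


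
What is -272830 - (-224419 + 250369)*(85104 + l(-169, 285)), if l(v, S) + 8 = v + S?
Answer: -2211524230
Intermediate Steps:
l(v, S) = -8 + S + v (l(v, S) = -8 + (v + S) = -8 + (S + v) = -8 + S + v)
-272830 - (-224419 + 250369)*(85104 + l(-169, 285)) = -272830 - (-224419 + 250369)*(85104 + (-8 + 285 - 169)) = -272830 - 25950*(85104 + 108) = -272830 - 25950*85212 = -272830 - 1*2211251400 = -272830 - 2211251400 = -2211524230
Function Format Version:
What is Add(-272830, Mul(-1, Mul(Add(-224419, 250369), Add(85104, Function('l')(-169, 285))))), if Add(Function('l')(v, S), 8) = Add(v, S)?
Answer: -2211524230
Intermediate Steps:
Function('l')(v, S) = Add(-8, S, v) (Function('l')(v, S) = Add(-8, Add(v, S)) = Add(-8, Add(S, v)) = Add(-8, S, v))
Add(-272830, Mul(-1, Mul(Add(-224419, 250369), Add(85104, Function('l')(-169, 285))))) = Add(-272830, Mul(-1, Mul(Add(-224419, 250369), Add(85104, Add(-8, 285, -169))))) = Add(-272830, Mul(-1, Mul(25950, Add(85104, 108)))) = Add(-272830, Mul(-1, Mul(25950, 85212))) = Add(-272830, Mul(-1, 2211251400)) = Add(-272830, -2211251400) = -2211524230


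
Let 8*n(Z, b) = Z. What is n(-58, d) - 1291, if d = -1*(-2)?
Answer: -5193/4 ≈ -1298.3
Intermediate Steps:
d = 2
n(Z, b) = Z/8
n(-58, d) - 1291 = (1/8)*(-58) - 1291 = -29/4 - 1291 = -5193/4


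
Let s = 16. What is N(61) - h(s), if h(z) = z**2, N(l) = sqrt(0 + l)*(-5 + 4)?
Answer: -256 - sqrt(61) ≈ -263.81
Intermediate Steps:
N(l) = -sqrt(l) (N(l) = sqrt(l)*(-1) = -sqrt(l))
N(61) - h(s) = -sqrt(61) - 1*16**2 = -sqrt(61) - 1*256 = -sqrt(61) - 256 = -256 - sqrt(61)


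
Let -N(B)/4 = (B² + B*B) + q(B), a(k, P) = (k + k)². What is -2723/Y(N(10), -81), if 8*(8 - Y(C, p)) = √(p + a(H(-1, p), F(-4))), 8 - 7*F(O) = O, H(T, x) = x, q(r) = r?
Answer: 1394176/22067 + 196056*√323/22067 ≈ 222.85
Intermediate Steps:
F(O) = 8/7 - O/7
a(k, P) = 4*k² (a(k, P) = (2*k)² = 4*k²)
N(B) = -8*B² - 4*B (N(B) = -4*((B² + B*B) + B) = -4*((B² + B²) + B) = -4*(2*B² + B) = -4*(B + 2*B²) = -8*B² - 4*B)
Y(C, p) = 8 - √(p + 4*p²)/8
-2723/Y(N(10), -81) = -2723/(8 - 9*√323/8)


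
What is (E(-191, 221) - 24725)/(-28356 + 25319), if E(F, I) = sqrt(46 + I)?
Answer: 24725/3037 - sqrt(267)/3037 ≈ 8.1359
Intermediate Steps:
(E(-191, 221) - 24725)/(-28356 + 25319) = (sqrt(46 + 221) - 24725)/(-28356 + 25319) = (sqrt(267) - 24725)/(-3037) = (-24725 + sqrt(267))*(-1/3037) = 24725/3037 - sqrt(267)/3037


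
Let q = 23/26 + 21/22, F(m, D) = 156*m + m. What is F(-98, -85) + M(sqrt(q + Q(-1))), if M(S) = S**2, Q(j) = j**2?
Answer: -2199792/143 ≈ -15383.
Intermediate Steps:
F(m, D) = 157*m
q = 263/143 (q = 23*(1/26) + 21*(1/22) = 23/26 + 21/22 = 263/143 ≈ 1.8392)
F(-98, -85) + M(sqrt(q + Q(-1))) = 157*(-98) + (sqrt(263/143 + (-1)**2))**2 = -15386 + (sqrt(263/143 + 1))**2 = -15386 + (sqrt(406/143))**2 = -15386 + (sqrt(58058)/143)**2 = -15386 + 406/143 = -2199792/143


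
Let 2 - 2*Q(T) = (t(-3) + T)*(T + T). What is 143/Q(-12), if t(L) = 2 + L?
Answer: -143/155 ≈ -0.92258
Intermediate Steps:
Q(T) = 1 - T*(-1 + T) (Q(T) = 1 - ((2 - 3) + T)*(T + T)/2 = 1 - (-1 + T)*2*T/2 = 1 - T*(-1 + T))
143/Q(-12) = 143/(1 - 12 - 1*(-12)²) = 143/(1 - 12 - 1*144) = 143/(1 - 12 - 144) = 143/(-155) = 143*(-1/155) = -143/155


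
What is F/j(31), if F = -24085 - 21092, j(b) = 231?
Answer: -1369/7 ≈ -195.57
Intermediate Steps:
F = -45177
F/j(31) = -45177/231 = -45177*1/231 = -1369/7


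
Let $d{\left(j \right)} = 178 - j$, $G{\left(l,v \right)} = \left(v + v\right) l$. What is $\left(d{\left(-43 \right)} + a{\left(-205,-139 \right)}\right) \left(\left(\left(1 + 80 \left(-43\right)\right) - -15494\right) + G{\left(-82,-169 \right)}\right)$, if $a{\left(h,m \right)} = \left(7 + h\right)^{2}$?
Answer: $1567971675$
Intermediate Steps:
$G{\left(l,v \right)} = 2 l v$ ($G{\left(l,v \right)} = 2 v l = 2 l v$)
$\left(d{\left(-43 \right)} + a{\left(-205,-139 \right)}\right) \left(\left(\left(1 + 80 \left(-43\right)\right) - -15494\right) + G{\left(-82,-169 \right)}\right) = \left(\left(178 - -43\right) + \left(7 - 205\right)^{2}\right) \left(\left(\left(1 + 80 \left(-43\right)\right) - -15494\right) + 2 \left(-82\right) \left(-169\right)\right) = \left(\left(178 + 43\right) + \left(-198\right)^{2}\right) \left(\left(\left(1 - 3440\right) + 15494\right) + 27716\right) = \left(221 + 39204\right) \left(\left(-3439 + 15494\right) + 27716\right) = 39425 \left(12055 + 27716\right) = 39425 \cdot 39771 = 1567971675$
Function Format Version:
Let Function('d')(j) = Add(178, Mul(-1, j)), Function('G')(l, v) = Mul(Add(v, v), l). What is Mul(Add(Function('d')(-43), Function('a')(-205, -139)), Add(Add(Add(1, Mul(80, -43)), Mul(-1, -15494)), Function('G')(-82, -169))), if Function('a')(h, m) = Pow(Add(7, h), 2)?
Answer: 1567971675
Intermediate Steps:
Function('G')(l, v) = Mul(2, l, v) (Function('G')(l, v) = Mul(Mul(2, v), l) = Mul(2, l, v))
Mul(Add(Function('d')(-43), Function('a')(-205, -139)), Add(Add(Add(1, Mul(80, -43)), Mul(-1, -15494)), Function('G')(-82, -169))) = Mul(Add(Add(178, Mul(-1, -43)), Pow(Add(7, -205), 2)), Add(Add(Add(1, Mul(80, -43)), Mul(-1, -15494)), Mul(2, -82, -169))) = Mul(Add(Add(178, 43), Pow(-198, 2)), Add(Add(Add(1, -3440), 15494), 27716)) = Mul(Add(221, 39204), Add(Add(-3439, 15494), 27716)) = Mul(39425, Add(12055, 27716)) = Mul(39425, 39771) = 1567971675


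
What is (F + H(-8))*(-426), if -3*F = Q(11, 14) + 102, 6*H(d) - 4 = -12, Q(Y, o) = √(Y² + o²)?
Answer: 15052 + 142*√317 ≈ 17580.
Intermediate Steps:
H(d) = -4/3 (H(d) = ⅔ + (⅙)*(-12) = ⅔ - 2 = -4/3)
F = -34 - √317/3 (F = -(√(11² + 14²) + 102)/3 = -(√(121 + 196) + 102)/3 = -(√317 + 102)/3 = -(102 + √317)/3 = -34 - √317/3 ≈ -39.935)
(F + H(-8))*(-426) = ((-34 - √317/3) - 4/3)*(-426) = (-106/3 - √317/3)*(-426) = 15052 + 142*√317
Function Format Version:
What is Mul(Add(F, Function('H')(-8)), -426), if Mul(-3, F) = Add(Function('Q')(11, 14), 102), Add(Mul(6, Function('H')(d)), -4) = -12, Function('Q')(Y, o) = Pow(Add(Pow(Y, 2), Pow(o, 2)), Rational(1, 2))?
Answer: Add(15052, Mul(142, Pow(317, Rational(1, 2)))) ≈ 17580.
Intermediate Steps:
Function('H')(d) = Rational(-4, 3) (Function('H')(d) = Add(Rational(2, 3), Mul(Rational(1, 6), -12)) = Add(Rational(2, 3), -2) = Rational(-4, 3))
F = Add(-34, Mul(Rational(-1, 3), Pow(317, Rational(1, 2)))) (F = Mul(Rational(-1, 3), Add(Pow(Add(Pow(11, 2), Pow(14, 2)), Rational(1, 2)), 102)) = Mul(Rational(-1, 3), Add(Pow(Add(121, 196), Rational(1, 2)), 102)) = Mul(Rational(-1, 3), Add(Pow(317, Rational(1, 2)), 102)) = Mul(Rational(-1, 3), Add(102, Pow(317, Rational(1, 2)))) = Add(-34, Mul(Rational(-1, 3), Pow(317, Rational(1, 2)))) ≈ -39.935)
Mul(Add(F, Function('H')(-8)), -426) = Mul(Add(Add(-34, Mul(Rational(-1, 3), Pow(317, Rational(1, 2)))), Rational(-4, 3)), -426) = Mul(Add(Rational(-106, 3), Mul(Rational(-1, 3), Pow(317, Rational(1, 2)))), -426) = Add(15052, Mul(142, Pow(317, Rational(1, 2))))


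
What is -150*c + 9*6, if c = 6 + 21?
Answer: -3996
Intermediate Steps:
c = 27
-150*c + 9*6 = -150*27 + 9*6 = -4050 + 54 = -3996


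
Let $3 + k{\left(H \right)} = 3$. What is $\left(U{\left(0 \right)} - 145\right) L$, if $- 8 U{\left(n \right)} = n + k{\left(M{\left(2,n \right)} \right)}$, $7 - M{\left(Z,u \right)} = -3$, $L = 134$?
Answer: $-19430$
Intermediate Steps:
$M{\left(Z,u \right)} = 10$ ($M{\left(Z,u \right)} = 7 - -3 = 7 + 3 = 10$)
$k{\left(H \right)} = 0$ ($k{\left(H \right)} = -3 + 3 = 0$)
$U{\left(n \right)} = - \frac{n}{8}$ ($U{\left(n \right)} = - \frac{n + 0}{8} = - \frac{n}{8}$)
$\left(U{\left(0 \right)} - 145\right) L = \left(\left(- \frac{1}{8}\right) 0 - 145\right) 134 = \left(0 - 145\right) 134 = \left(-145\right) 134 = -19430$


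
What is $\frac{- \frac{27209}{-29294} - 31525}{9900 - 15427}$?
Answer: $\frac{923466141}{161907938} \approx 5.7037$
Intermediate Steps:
$\frac{- \frac{27209}{-29294} - 31525}{9900 - 15427} = \frac{\left(-27209\right) \left(- \frac{1}{29294}\right) - 31525}{-5527} = \left(\frac{27209}{29294} - 31525\right) \left(- \frac{1}{5527}\right) = \left(- \frac{923466141}{29294}\right) \left(- \frac{1}{5527}\right) = \frac{923466141}{161907938}$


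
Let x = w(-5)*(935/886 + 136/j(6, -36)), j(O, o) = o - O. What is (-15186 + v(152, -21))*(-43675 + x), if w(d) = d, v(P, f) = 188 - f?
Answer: 12167524253345/18606 ≈ 6.5396e+8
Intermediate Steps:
x = 203065/18606 (x = -5*(935/886 + 136/(-36 - 1*6)) = -5*(935*(1/886) + 136/(-36 - 6)) = -5*(935/886 + 136/(-42)) = -5*(935/886 + 136*(-1/42)) = -5*(935/886 - 68/21) = -5*(-40613/18606) = 203065/18606 ≈ 10.914)
(-15186 + v(152, -21))*(-43675 + x) = (-15186 + (188 - 1*(-21)))*(-43675 + 203065/18606) = (-15186 + (188 + 21))*(-812413985/18606) = (-15186 + 209)*(-812413985/18606) = -14977*(-812413985/18606) = 12167524253345/18606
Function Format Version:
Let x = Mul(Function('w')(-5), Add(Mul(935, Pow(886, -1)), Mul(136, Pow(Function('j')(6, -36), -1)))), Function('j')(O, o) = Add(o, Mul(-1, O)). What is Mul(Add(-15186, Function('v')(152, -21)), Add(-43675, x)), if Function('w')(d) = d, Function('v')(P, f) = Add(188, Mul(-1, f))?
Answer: Rational(12167524253345, 18606) ≈ 6.5396e+8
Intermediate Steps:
x = Rational(203065, 18606) (x = Mul(-5, Add(Mul(935, Pow(886, -1)), Mul(136, Pow(Add(-36, Mul(-1, 6)), -1)))) = Mul(-5, Add(Mul(935, Rational(1, 886)), Mul(136, Pow(Add(-36, -6), -1)))) = Mul(-5, Add(Rational(935, 886), Mul(136, Pow(-42, -1)))) = Mul(-5, Add(Rational(935, 886), Mul(136, Rational(-1, 42)))) = Mul(-5, Add(Rational(935, 886), Rational(-68, 21))) = Mul(-5, Rational(-40613, 18606)) = Rational(203065, 18606) ≈ 10.914)
Mul(Add(-15186, Function('v')(152, -21)), Add(-43675, x)) = Mul(Add(-15186, Add(188, Mul(-1, -21))), Add(-43675, Rational(203065, 18606))) = Mul(Add(-15186, Add(188, 21)), Rational(-812413985, 18606)) = Mul(Add(-15186, 209), Rational(-812413985, 18606)) = Mul(-14977, Rational(-812413985, 18606)) = Rational(12167524253345, 18606)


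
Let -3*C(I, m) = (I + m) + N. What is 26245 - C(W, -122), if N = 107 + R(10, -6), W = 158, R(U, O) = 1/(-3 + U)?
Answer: 184049/7 ≈ 26293.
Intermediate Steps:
N = 750/7 (N = 107 + 1/(-3 + 10) = 107 + 1/7 = 750/7 ≈ 107.14)
C(I, m) = -250/7 - I/3 - m/3 (C(I, m) = -((I + m) + 750/7)/3 = -(750/7 + I + m)/3 = -250/7 - I/3 - m/3)
26245 - C(W, -122) = 26245 - (-250/7 - 1/3*158 - 1/3*(-122)) = 26245 - (-250/7 - 158/3 + 122/3) = 26245 - 1*(-334/7) = 26245 + 334/7 = 184049/7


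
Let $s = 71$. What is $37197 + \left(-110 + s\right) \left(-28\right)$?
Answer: $38289$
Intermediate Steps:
$37197 + \left(-110 + s\right) \left(-28\right) = 37197 + \left(-110 + 71\right) \left(-28\right) = 37197 - -1092 = 37197 + 1092 = 38289$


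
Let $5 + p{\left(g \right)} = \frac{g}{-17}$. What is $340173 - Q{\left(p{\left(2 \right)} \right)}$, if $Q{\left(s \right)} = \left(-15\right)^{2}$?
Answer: $339948$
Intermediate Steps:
$p{\left(g \right)} = -5 - \frac{g}{17}$ ($p{\left(g \right)} = -5 + \frac{g}{-17} = -5 + g \left(- \frac{1}{17}\right) = -5 - \frac{g}{17}$)
$Q{\left(s \right)} = 225$
$340173 - Q{\left(p{\left(2 \right)} \right)} = 340173 - 225 = 339948$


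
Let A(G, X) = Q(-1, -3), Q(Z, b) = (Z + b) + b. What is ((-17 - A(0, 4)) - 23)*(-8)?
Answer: 264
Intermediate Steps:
Q(Z, b) = Z + 2*b
A(G, X) = -7 (A(G, X) = -1 + 2*(-3) = -1 - 6 = -7)
((-17 - A(0, 4)) - 23)*(-8) = ((-17 - 1*(-7)) - 23)*(-8) = ((-17 + 7) - 23)*(-8) = (-10 - 23)*(-8) = -33*(-8) = 264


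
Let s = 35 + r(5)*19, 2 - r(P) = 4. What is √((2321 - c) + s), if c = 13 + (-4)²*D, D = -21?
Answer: √2641 ≈ 51.391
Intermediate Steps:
r(P) = -2 (r(P) = 2 - 1*4 = 2 - 4 = -2)
c = -323 (c = 13 + (-4)²*(-21) = 13 + 16*(-21) = 13 - 336 = -323)
s = -3 (s = 35 - 2*19 = 35 - 38 = -3)
√((2321 - c) + s) = √((2321 - 1*(-323)) - 3) = √((2321 + 323) - 3) = √(2644 - 3) = √2641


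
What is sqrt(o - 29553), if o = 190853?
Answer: 10*sqrt(1613) ≈ 401.62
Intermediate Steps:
sqrt(o - 29553) = sqrt(190853 - 29553) = sqrt(161300) = 10*sqrt(1613)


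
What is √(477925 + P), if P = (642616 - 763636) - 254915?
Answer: √101990 ≈ 319.36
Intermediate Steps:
P = -375935 (P = -121020 - 254915 = -375935)
√(477925 + P) = √(477925 - 375935) = √101990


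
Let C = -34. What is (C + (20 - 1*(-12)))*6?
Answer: -12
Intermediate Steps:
(C + (20 - 1*(-12)))*6 = (-34 + (20 - 1*(-12)))*6 = (-34 + (20 + 12))*6 = (-34 + 32)*6 = -2*6 = -12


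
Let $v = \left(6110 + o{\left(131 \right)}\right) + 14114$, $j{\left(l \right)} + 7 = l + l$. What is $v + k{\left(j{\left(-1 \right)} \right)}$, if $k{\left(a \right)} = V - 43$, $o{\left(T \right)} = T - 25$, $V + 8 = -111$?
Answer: $20168$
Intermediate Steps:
$j{\left(l \right)} = -7 + 2 l$ ($j{\left(l \right)} = -7 + \left(l + l\right) = -7 + 2 l$)
$V = -119$ ($V = -8 - 111 = -119$)
$o{\left(T \right)} = -25 + T$ ($o{\left(T \right)} = T - 25 = -25 + T$)
$k{\left(a \right)} = -162$ ($k{\left(a \right)} = -119 - 43 = -162$)
$v = 20330$ ($v = \left(6110 + \left(-25 + 131\right)\right) + 14114 = \left(6110 + 106\right) + 14114 = 6216 + 14114 = 20330$)
$v + k{\left(j{\left(-1 \right)} \right)} = 20330 - 162 = 20168$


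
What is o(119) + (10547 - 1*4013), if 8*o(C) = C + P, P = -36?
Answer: 52355/8 ≈ 6544.4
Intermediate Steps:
o(C) = -9/2 + C/8 (o(C) = (C - 36)/8 = (-36 + C)/8 = -9/2 + C/8)
o(119) + (10547 - 1*4013) = (-9/2 + (⅛)*119) + (10547 - 1*4013) = (-9/2 + 119/8) + (10547 - 4013) = 83/8 + 6534 = 52355/8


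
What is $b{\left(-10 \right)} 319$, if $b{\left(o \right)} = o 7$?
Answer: $-22330$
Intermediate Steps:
$b{\left(o \right)} = 7 o$
$b{\left(-10 \right)} 319 = 7 \left(-10\right) 319 = \left(-70\right) 319 = -22330$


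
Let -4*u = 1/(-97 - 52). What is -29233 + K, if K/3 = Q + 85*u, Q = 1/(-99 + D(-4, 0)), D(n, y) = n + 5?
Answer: -853708931/29204 ≈ -29233.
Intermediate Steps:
D(n, y) = 5 + n
u = 1/596 (u = -1/(4*(-97 - 52)) = -¼/(-149) = -¼*(-1/149) = 1/596 ≈ 0.0016779)
Q = -1/98 (Q = 1/(-99 + (5 - 4)) = 1/(-99 + 1) = 1/(-98) = -1/98 ≈ -0.010204)
K = 11601/29204 (K = 3*(-1/98 + 85*(1/596)) = 3*(-1/98 + 85/596) = 3*(3867/29204) = 11601/29204 ≈ 0.39724)
-29233 + K = -29233 + 11601/29204 = -853708931/29204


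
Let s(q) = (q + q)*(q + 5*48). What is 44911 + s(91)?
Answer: 105153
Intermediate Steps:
s(q) = 2*q*(240 + q) (s(q) = (2*q)*(q + 240) = (2*q)*(240 + q) = 2*q*(240 + q))
44911 + s(91) = 44911 + 2*91*(240 + 91) = 44911 + 2*91*331 = 44911 + 60242 = 105153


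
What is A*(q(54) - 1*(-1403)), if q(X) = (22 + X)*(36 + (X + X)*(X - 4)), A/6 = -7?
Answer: -17410638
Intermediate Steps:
A = -42 (A = 6*(-7) = -42)
q(X) = (22 + X)*(36 + 2*X*(-4 + X)) (q(X) = (22 + X)*(36 + (2*X)*(-4 + X)) = (22 + X)*(36 + 2*X*(-4 + X)))
A*(q(54) - 1*(-1403)) = -42*((792 - 140*54 + 2*54³ + 36*54²) - 1*(-1403)) = -42*((792 - 7560 + 2*157464 + 36*2916) + 1403) = -42*((792 - 7560 + 314928 + 104976) + 1403) = -42*(413136 + 1403) = -42*414539 = -17410638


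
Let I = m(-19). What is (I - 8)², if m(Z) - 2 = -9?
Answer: 225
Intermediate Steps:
m(Z) = -7 (m(Z) = 2 - 9 = -7)
I = -7
(I - 8)² = (-7 - 8)² = (-15)² = 225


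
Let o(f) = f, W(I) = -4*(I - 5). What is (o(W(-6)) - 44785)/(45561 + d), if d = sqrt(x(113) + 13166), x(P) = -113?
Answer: -679481567/691930556 + 44741*sqrt(13053)/2075791668 ≈ -0.97955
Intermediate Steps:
W(I) = 20 - 4*I (W(I) = -4*(-5 + I) = 20 - 4*I)
d = sqrt(13053) (d = sqrt(-113 + 13166) = sqrt(13053) ≈ 114.25)
(o(W(-6)) - 44785)/(45561 + d) = ((20 - 4*(-6)) - 44785)/(45561 + sqrt(13053)) = ((20 + 24) - 44785)/(45561 + sqrt(13053)) = (44 - 44785)/(45561 + sqrt(13053)) = -44741/(45561 + sqrt(13053))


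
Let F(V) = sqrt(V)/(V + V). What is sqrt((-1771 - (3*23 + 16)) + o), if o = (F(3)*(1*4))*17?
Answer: sqrt(-16704 + 102*sqrt(3))/3 ≈ 42.853*I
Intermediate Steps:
F(V) = 1/(2*sqrt(V)) (F(V) = sqrt(V)/((2*V)) = (1/(2*V))*sqrt(V) = 1/(2*sqrt(V)))
o = 34*sqrt(3)/3 (o = ((1/(2*sqrt(3)))*(1*4))*17 = (((sqrt(3)/3)/2)*4)*17 = ((sqrt(3)/6)*4)*17 = (2*sqrt(3)/3)*17 = 34*sqrt(3)/3 ≈ 19.630)
sqrt((-1771 - (3*23 + 16)) + o) = sqrt((-1771 - (3*23 + 16)) + 34*sqrt(3)/3) = sqrt((-1771 - (69 + 16)) + 34*sqrt(3)/3) = sqrt((-1771 - 1*85) + 34*sqrt(3)/3) = sqrt((-1771 - 85) + 34*sqrt(3)/3) = sqrt(-1856 + 34*sqrt(3)/3)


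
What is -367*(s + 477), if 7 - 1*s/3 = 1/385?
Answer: -70363809/385 ≈ -1.8276e+5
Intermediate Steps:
s = 8082/385 (s = 21 - 3/385 = 8082/385 ≈ 20.992)
-367*(s + 477) = -367*(8082/385 + 477) = -367*191727/385 = -70363809/385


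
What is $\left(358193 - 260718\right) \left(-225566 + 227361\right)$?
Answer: $174967625$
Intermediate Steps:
$\left(358193 - 260718\right) \left(-225566 + 227361\right) = 97475 \cdot 1795 = 174967625$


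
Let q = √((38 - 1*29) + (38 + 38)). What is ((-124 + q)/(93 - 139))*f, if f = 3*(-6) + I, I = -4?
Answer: -1364/23 + 11*√85/23 ≈ -54.895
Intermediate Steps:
f = -22 (f = 3*(-6) - 4 = -18 - 4 = -22)
q = √85 (q = √((38 - 29) + 76) = √(9 + 76) = √85 ≈ 9.2195)
((-124 + q)/(93 - 139))*f = ((-124 + √85)/(93 - 139))*(-22) = ((-124 + √85)/(-46))*(-22) = ((-124 + √85)*(-1/46))*(-22) = (62/23 - √85/46)*(-22) = -1364/23 + 11*√85/23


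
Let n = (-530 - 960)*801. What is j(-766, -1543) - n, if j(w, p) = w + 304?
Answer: 1193028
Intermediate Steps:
j(w, p) = 304 + w
n = -1193490 (n = -1490*801 = -1193490)
j(-766, -1543) - n = (304 - 766) - 1*(-1193490) = -462 + 1193490 = 1193028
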